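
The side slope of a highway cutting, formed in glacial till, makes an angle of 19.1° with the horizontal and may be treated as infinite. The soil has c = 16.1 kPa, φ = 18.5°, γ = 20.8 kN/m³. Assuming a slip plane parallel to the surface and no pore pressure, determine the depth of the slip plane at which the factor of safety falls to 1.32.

Setting FS = 1.32 in FS = [c + γz cos²β tanφ] / [γz sinβ cosβ] and solving for z:
z = c / [γ cosβ (FS·sinβ − cosβ·tanφ)]
  = 16.1 / [20.8·cos19.1°·(1.32·sin19.1° − cos19.1°·tan18.5°)]
  = 16.1 / [20.8·0.9449·(1.32·0.3272 − 0.9449·0.3346)]
  = 16.1 / 2.2751 = 7.077 m

z = 7.08 m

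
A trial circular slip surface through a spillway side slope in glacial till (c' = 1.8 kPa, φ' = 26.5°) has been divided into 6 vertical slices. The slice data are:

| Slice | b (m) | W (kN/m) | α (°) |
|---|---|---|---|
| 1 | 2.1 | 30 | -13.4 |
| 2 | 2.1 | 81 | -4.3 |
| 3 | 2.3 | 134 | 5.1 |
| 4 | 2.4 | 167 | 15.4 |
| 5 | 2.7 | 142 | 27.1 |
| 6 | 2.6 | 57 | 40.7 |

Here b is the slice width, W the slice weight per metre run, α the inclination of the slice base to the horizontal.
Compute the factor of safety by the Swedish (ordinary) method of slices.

Ordinary method of slices: FS = Σ[c'·Δl_i + (W_i cosα_i)·tanφ'] / Σ W_i sinα_i, with Δl_i = b_i / cosα_i.
Slice 1: Δl = 2.1/cos(-13.4°) = 2.159 m; N'_1 = 30·cos(-13.4°) = 29.2; c'Δl = 3.89; W sinα = -7.0
Slice 2: Δl = 2.1/cos(-4.3°) = 2.106 m; N'_2 = 81·cos(-4.3°) = 80.8; c'Δl = 3.79; W sinα = -6.1
Slice 3: Δl = 2.3/cos5.1° = 2.309 m; N'_3 = 134·cos5.1° = 133.5; c'Δl = 4.16; W sinα = 11.9
Slice 4: Δl = 2.4/cos15.4° = 2.489 m; N'_4 = 167·cos15.4° = 161.0; c'Δl = 4.48; W sinα = 44.3
Slice 5: Δl = 2.7/cos27.1° = 3.033 m; N'_5 = 142·cos27.1° = 126.4; c'Δl = 5.46; W sinα = 64.7
Slice 6: Δl = 2.6/cos40.7° = 3.429 m; N'_6 = 57·cos40.7° = 43.2; c'Δl = 6.17; W sinα = 37.2
Σc'Δl = 27.9 kN/m; ΣN' = 574.1 kN/m; ΣW sinα = 145.1 kN/m
Resisting = 27.9 + 574.1·tan26.5° = 27.9 + 286.2 = 314.2 kN/m
FS = 314.2 / 145.1 = 2.165

FS = 2.17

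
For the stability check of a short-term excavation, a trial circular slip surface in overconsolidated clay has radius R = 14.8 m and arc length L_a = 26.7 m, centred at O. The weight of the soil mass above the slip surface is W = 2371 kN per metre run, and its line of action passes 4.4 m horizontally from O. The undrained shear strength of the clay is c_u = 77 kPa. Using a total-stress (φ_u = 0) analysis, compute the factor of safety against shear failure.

FS = 2.92

Taking moments about the centre O, the resisting moment is provided by the undrained shear strength acting along the arc:
M_R = c_u·L_a·R = 77·26.70·14.8 = 30427.3 kN·m/m
M_D = W·d = 2371·4.4 = 10432.4 kN·m/m
FS = M_R / M_D = 30427.3 / 10432.4 = 2.917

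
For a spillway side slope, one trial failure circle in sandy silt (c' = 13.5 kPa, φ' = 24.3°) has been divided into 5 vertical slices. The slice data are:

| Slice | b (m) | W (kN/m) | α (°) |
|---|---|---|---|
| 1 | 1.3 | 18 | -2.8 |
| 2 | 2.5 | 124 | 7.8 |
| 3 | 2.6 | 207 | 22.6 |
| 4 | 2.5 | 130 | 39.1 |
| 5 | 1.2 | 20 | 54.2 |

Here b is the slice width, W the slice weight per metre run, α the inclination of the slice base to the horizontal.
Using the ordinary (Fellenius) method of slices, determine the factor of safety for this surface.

Ordinary method of slices: FS = Σ[c'·Δl_i + (W_i cosα_i)·tanφ'] / Σ W_i sinα_i, with Δl_i = b_i / cosα_i.
Slice 1: Δl = 1.3/cos(-2.8°) = 1.302 m; N'_1 = 18·cos(-2.8°) = 18.0; c'Δl = 17.57; W sinα = -0.9
Slice 2: Δl = 2.5/cos7.8° = 2.523 m; N'_2 = 124·cos7.8° = 122.9; c'Δl = 34.07; W sinα = 16.8
Slice 3: Δl = 2.6/cos22.6° = 2.816 m; N'_3 = 207·cos22.6° = 191.1; c'Δl = 38.02; W sinα = 79.5
Slice 4: Δl = 2.5/cos39.1° = 3.221 m; N'_4 = 130·cos39.1° = 100.9; c'Δl = 43.49; W sinα = 82.0
Slice 5: Δl = 1.2/cos54.2° = 2.051 m; N'_5 = 20·cos54.2° = 11.7; c'Δl = 27.69; W sinα = 16.2
Σc'Δl = 160.8 kN/m; ΣN' = 444.5 kN/m; ΣW sinα = 193.7 kN/m
Resisting = 160.8 + 444.5·tan24.3° = 160.8 + 200.7 = 361.5 kN/m
FS = 361.5 / 193.7 = 1.866

FS = 1.87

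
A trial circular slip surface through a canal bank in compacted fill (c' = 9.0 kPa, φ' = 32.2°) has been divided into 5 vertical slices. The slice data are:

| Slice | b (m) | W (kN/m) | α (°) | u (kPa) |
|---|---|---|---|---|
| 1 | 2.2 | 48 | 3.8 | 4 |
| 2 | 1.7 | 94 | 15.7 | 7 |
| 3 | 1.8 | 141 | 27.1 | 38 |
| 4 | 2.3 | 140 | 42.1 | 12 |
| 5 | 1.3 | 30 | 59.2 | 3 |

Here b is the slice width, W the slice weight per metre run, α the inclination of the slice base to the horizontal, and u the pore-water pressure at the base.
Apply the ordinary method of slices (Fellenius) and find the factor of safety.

FS = 1.20

Ordinary method of slices: FS = Σ[c'·Δl_i + (W_i cosα_i − u_i·Δl_i)·tanφ'] / Σ W_i sinα_i, with Δl_i = b_i / cosα_i.
Slice 1: Δl = 2.2/cos3.8° = 2.205 m; N'_1 = 48·cos3.8° − 4·2.205 = 39.1; c'Δl = 19.84; W sinα = 3.2
Slice 2: Δl = 1.7/cos15.7° = 1.766 m; N'_2 = 94·cos15.7° − 7·1.766 = 78.1; c'Δl = 15.89; W sinα = 25.4
Slice 3: Δl = 1.8/cos27.1° = 2.022 m; N'_3 = 141·cos27.1° − 38·2.022 = 48.7; c'Δl = 18.20; W sinα = 64.2
Slice 4: Δl = 2.3/cos42.1° = 3.100 m; N'_4 = 140·cos42.1° − 12·3.100 = 66.7; c'Δl = 27.90; W sinα = 93.9
Slice 5: Δl = 1.3/cos59.2° = 2.539 m; N'_5 = 30·cos59.2° − 3·2.539 = 7.7; c'Δl = 22.85; W sinα = 25.8
Σc'Δl = 104.7 kN/m; ΣN' = 240.3 kN/m; ΣW sinα = 212.5 kN/m
Resisting = 104.7 + 240.3·tan32.2° = 104.7 + 151.3 = 256.0 kN/m
FS = 256.0 / 212.5 = 1.205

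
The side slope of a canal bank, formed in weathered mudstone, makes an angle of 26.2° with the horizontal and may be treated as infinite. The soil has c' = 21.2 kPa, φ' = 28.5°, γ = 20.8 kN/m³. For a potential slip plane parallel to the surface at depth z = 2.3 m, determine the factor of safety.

FS = 2.22

For an infinite slope with a slip plane parallel to the surface (no pore pressure): FS = [c' + γz cos²β tanφ'] / [γz sinβ cosβ].
γz = 20.8·2.3 = 47.84 kN/m²
Numerator = 21.2 + 47.84·cos²26.2°·tan28.5° = 21.2 + 47.84·0.8051·0.5430 = 42.112 kPa
Denominator = 47.84·sin26.2°·cos26.2° = 47.84·0.4415·0.8973 = 18.952 kPa
FS = 42.112 / 18.952 = 2.222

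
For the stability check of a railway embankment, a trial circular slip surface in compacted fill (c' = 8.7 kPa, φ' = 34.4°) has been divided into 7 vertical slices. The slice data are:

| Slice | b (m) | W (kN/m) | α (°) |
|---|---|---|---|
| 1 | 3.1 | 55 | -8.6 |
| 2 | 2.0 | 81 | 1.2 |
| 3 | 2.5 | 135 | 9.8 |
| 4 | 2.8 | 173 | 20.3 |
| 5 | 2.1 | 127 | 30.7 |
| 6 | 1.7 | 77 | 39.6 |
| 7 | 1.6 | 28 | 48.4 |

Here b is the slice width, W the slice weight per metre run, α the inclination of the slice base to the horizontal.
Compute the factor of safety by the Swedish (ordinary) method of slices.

FS = 2.73

Ordinary method of slices: FS = Σ[c'·Δl_i + (W_i cosα_i)·tanφ'] / Σ W_i sinα_i, with Δl_i = b_i / cosα_i.
Slice 1: Δl = 3.1/cos(-8.6°) = 3.135 m; N'_1 = 55·cos(-8.6°) = 54.4; c'Δl = 27.28; W sinα = -8.2
Slice 2: Δl = 2.0/cos1.2° = 2.000 m; N'_2 = 81·cos1.2° = 81.0; c'Δl = 17.40; W sinα = 1.7
Slice 3: Δl = 2.5/cos9.8° = 2.537 m; N'_3 = 135·cos9.8° = 133.0; c'Δl = 22.07; W sinα = 23.0
Slice 4: Δl = 2.8/cos20.3° = 2.985 m; N'_4 = 173·cos20.3° = 162.3; c'Δl = 25.97; W sinα = 60.0
Slice 5: Δl = 2.1/cos30.7° = 2.442 m; N'_5 = 127·cos30.7° = 109.2; c'Δl = 21.25; W sinα = 64.8
Slice 6: Δl = 1.7/cos39.6° = 2.206 m; N'_6 = 77·cos39.6° = 59.3; c'Δl = 19.19; W sinα = 49.1
Slice 7: Δl = 1.6/cos48.4° = 2.410 m; N'_7 = 28·cos48.4° = 18.6; c'Δl = 20.97; W sinα = 20.9
Σc'Δl = 154.1 kN/m; ΣN' = 617.8 kN/m; ΣW sinα = 211.3 kN/m
Resisting = 154.1 + 617.8·tan34.4° = 154.1 + 423.0 = 577.1 kN/m
FS = 577.1 / 211.3 = 2.731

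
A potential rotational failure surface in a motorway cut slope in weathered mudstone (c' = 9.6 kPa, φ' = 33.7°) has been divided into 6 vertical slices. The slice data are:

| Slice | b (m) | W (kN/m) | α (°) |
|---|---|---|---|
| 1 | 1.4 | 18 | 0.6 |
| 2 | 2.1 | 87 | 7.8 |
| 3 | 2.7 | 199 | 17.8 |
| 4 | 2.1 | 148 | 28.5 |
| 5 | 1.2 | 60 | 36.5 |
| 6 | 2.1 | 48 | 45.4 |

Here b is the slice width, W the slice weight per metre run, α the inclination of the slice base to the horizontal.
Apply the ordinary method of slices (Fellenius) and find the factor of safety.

Ordinary method of slices: FS = Σ[c'·Δl_i + (W_i cosα_i)·tanφ'] / Σ W_i sinα_i, with Δl_i = b_i / cosα_i.
Slice 1: Δl = 1.4/cos0.6° = 1.400 m; N'_1 = 18·cos0.6° = 18.0; c'Δl = 13.44; W sinα = 0.2
Slice 2: Δl = 2.1/cos7.8° = 2.120 m; N'_2 = 87·cos7.8° = 86.2; c'Δl = 20.35; W sinα = 11.8
Slice 3: Δl = 2.7/cos17.8° = 2.836 m; N'_3 = 199·cos17.8° = 189.5; c'Δl = 27.22; W sinα = 60.8
Slice 4: Δl = 2.1/cos28.5° = 2.390 m; N'_4 = 148·cos28.5° = 130.1; c'Δl = 22.94; W sinα = 70.6
Slice 5: Δl = 1.2/cos36.5° = 1.493 m; N'_5 = 60·cos36.5° = 48.2; c'Δl = 14.33; W sinα = 35.7
Slice 6: Δl = 2.1/cos45.4° = 2.991 m; N'_6 = 48·cos45.4° = 33.7; c'Δl = 28.71; W sinα = 34.2
Σc'Δl = 127.0 kN/m; ΣN' = 505.7 kN/m; ΣW sinα = 213.3 kN/m
Resisting = 127.0 + 505.7·tan33.7° = 127.0 + 337.2 = 464.2 kN/m
FS = 464.2 / 213.3 = 2.176

FS = 2.18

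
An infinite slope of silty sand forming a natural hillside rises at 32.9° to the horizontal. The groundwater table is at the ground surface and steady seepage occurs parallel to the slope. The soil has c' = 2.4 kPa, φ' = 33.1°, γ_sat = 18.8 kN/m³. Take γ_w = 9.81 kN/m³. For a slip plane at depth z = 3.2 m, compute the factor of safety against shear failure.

With seepage parallel to the slope and the water table at the surface, the effective normal stress on the slip plane uses the buoyant unit weight γ' = γ_sat − γ_w while the driving shear stress uses γ_sat:
FS = [c' + γ' z cos²β tanφ'] / [γ_sat z sinβ cosβ]
γ' = 18.8 − 9.81 = 8.99 kN/m³
Numerator = 2.4 + 8.99·3.2·cos²32.9°·tan33.1° = 2.4 + 8.99·3.2·0.7050·0.6519 = 15.621 kPa
Denominator = 18.8·3.2·sin32.9°·cos32.9° = 18.8·3.2·0.5432·0.8396 = 27.437 kPa
FS = 15.621 / 27.437 = 0.569

FS = 0.57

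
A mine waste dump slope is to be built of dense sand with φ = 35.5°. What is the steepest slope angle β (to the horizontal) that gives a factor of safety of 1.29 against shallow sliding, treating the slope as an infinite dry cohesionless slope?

For an infinite dry cohesionless slope FS = tanφ/tanβ, so tanβ = tanφ / FS.
tanβ = tan35.5° / 1.29 = 0.7133 / 1.29 = 0.5529
β = arctan(0.5529) = 28.94°

β = 28.9°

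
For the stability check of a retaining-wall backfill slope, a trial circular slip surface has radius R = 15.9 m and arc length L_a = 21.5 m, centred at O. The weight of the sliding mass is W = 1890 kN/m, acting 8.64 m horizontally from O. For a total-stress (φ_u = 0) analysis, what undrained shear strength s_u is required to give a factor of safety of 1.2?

s_u = 57.3 kPa

FS = s_u·L_a·R / (W·d), so s_u = FS·W·d / (L_a·R).
s_u = 1.2·1890·8.64 / (21.50·15.9) = 19595.5 / 341.85 = 57.32 kPa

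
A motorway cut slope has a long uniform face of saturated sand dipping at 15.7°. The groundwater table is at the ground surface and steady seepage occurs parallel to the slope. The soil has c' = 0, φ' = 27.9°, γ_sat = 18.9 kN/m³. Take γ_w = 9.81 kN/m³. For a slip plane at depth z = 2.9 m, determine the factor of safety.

With seepage parallel to the slope and the water table at the surface, the effective normal stress on the slip plane uses the buoyant unit weight γ' = γ_sat − γ_w while the driving shear stress uses γ_sat:
FS = [c' + γ' z cos²β tanφ'] / [γ_sat z sinβ cosβ]
(For c' = 0 this reduces to FS = (γ'/γ_sat)·tanφ'/tanβ.)
γ' = 18.9 − 9.81 = 9.09 kN/m³
Numerator = 0.0 + 9.09·2.9·cos²15.7°·tan27.9° = 0.0 + 9.09·2.9·0.9268·0.5295 = 12.935 kPa
Denominator = 18.9·2.9·sin15.7°·cos15.7° = 18.9·2.9·0.2706·0.9627 = 14.278 kPa
FS = 12.935 / 14.278 = 0.906

FS = 0.91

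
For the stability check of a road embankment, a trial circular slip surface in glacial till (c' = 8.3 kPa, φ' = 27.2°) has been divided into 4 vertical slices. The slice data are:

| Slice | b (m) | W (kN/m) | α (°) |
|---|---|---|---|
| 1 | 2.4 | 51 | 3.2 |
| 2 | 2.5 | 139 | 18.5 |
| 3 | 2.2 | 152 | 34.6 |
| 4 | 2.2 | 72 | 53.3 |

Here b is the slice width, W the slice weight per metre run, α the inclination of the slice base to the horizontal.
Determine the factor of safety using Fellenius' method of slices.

Ordinary method of slices: FS = Σ[c'·Δl_i + (W_i cosα_i)·tanφ'] / Σ W_i sinα_i, with Δl_i = b_i / cosα_i.
Slice 1: Δl = 2.4/cos3.2° = 2.404 m; N'_1 = 51·cos3.2° = 50.9; c'Δl = 19.95; W sinα = 2.8
Slice 2: Δl = 2.5/cos18.5° = 2.636 m; N'_2 = 139·cos18.5° = 131.8; c'Δl = 21.88; W sinα = 44.1
Slice 3: Δl = 2.2/cos34.6° = 2.673 m; N'_3 = 152·cos34.6° = 125.1; c'Δl = 22.18; W sinα = 86.3
Slice 4: Δl = 2.2/cos53.3° = 3.681 m; N'_4 = 72·cos53.3° = 43.0; c'Δl = 30.55; W sinα = 57.7
Σc'Δl = 94.6 kN/m; ΣN' = 350.9 kN/m; ΣW sinα = 191.0 kN/m
Resisting = 94.6 + 350.9·tan27.2° = 94.6 + 180.3 = 274.9 kN/m
FS = 274.9 / 191.0 = 1.439

FS = 1.44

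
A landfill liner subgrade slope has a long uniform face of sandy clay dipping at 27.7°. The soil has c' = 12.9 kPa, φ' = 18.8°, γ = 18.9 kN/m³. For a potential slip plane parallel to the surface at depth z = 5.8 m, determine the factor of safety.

FS = 0.93

For an infinite slope with a slip plane parallel to the surface (no pore pressure): FS = [c' + γz cos²β tanφ'] / [γz sinβ cosβ].
γz = 18.9·5.8 = 109.62 kN/m²
Numerator = 12.9 + 109.62·cos²27.7°·tan18.8° = 12.9 + 109.62·0.7839·0.3404 = 42.154 kPa
Denominator = 109.62·sin27.7°·cos27.7° = 109.62·0.4648·0.8854 = 45.116 kPa
FS = 42.154 / 45.116 = 0.934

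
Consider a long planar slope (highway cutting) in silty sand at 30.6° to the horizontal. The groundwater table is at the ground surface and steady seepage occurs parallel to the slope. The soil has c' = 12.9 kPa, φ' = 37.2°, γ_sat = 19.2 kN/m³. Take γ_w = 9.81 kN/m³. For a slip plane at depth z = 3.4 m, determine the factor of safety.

FS = 1.08

With seepage parallel to the slope and the water table at the surface, the effective normal stress on the slip plane uses the buoyant unit weight γ' = γ_sat − γ_w while the driving shear stress uses γ_sat:
FS = [c' + γ' z cos²β tanφ'] / [γ_sat z sinβ cosβ]
γ' = 19.2 − 9.81 = 9.39 kN/m³
Numerator = 12.9 + 9.39·3.4·cos²30.6°·tan37.2° = 12.9 + 9.39·3.4·0.7409·0.7590 = 30.854 kPa
Denominator = 19.2·3.4·sin30.6°·cos30.6° = 19.2·3.4·0.5090·0.8607 = 28.603 kPa
FS = 30.854 / 28.603 = 1.079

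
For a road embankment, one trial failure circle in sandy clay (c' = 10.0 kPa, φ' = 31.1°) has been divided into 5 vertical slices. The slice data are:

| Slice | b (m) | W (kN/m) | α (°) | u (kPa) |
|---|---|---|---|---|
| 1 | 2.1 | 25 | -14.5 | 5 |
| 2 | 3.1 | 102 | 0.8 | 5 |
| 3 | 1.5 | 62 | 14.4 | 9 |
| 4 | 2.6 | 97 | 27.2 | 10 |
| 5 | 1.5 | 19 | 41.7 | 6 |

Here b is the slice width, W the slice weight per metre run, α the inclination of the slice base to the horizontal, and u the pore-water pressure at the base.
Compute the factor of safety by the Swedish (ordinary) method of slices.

FS = 3.57

Ordinary method of slices: FS = Σ[c'·Δl_i + (W_i cosα_i − u_i·Δl_i)·tanφ'] / Σ W_i sinα_i, with Δl_i = b_i / cosα_i.
Slice 1: Δl = 2.1/cos(-14.5°) = 2.169 m; N'_1 = 25·cos(-14.5°) − 5·2.169 = 13.4; c'Δl = 21.69; W sinα = -6.3
Slice 2: Δl = 3.1/cos0.8° = 3.100 m; N'_2 = 102·cos0.8° − 5·3.100 = 86.5; c'Δl = 31.00; W sinα = 1.4
Slice 3: Δl = 1.5/cos14.4° = 1.549 m; N'_3 = 62·cos14.4° − 9·1.549 = 46.1; c'Δl = 15.49; W sinα = 15.4
Slice 4: Δl = 2.6/cos27.2° = 2.923 m; N'_4 = 97·cos27.2° − 10·2.923 = 57.0; c'Δl = 29.23; W sinα = 44.3
Slice 5: Δl = 1.5/cos41.7° = 2.009 m; N'_5 = 19·cos41.7° − 6·2.009 = 2.1; c'Δl = 20.09; W sinα = 12.6
Σc'Δl = 117.5 kN/m; ΣN' = 205.1 kN/m; ΣW sinα = 67.6 kN/m
Resisting = 117.5 + 205.1·tan31.1° = 117.5 + 123.7 = 241.2 kN/m
FS = 241.2 / 67.6 = 3.571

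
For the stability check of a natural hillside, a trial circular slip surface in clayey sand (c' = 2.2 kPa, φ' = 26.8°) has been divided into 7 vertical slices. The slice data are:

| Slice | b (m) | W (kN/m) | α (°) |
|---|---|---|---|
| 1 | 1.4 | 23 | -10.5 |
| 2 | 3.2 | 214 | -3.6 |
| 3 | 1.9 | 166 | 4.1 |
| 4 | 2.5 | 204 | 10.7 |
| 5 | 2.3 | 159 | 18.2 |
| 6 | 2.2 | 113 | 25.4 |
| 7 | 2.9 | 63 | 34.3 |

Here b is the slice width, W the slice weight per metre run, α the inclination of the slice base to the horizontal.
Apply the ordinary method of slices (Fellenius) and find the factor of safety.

Ordinary method of slices: FS = Σ[c'·Δl_i + (W_i cosα_i)·tanφ'] / Σ W_i sinα_i, with Δl_i = b_i / cosα_i.
Slice 1: Δl = 1.4/cos(-10.5°) = 1.424 m; N'_1 = 23·cos(-10.5°) = 22.6; c'Δl = 3.13; W sinα = -4.2
Slice 2: Δl = 3.2/cos(-3.6°) = 3.206 m; N'_2 = 214·cos(-3.6°) = 213.6; c'Δl = 7.05; W sinα = -13.4
Slice 3: Δl = 1.9/cos4.1° = 1.905 m; N'_3 = 166·cos4.1° = 165.6; c'Δl = 4.19; W sinα = 11.9
Slice 4: Δl = 2.5/cos10.7° = 2.544 m; N'_4 = 204·cos10.7° = 200.5; c'Δl = 5.60; W sinα = 37.9
Slice 5: Δl = 2.3/cos18.2° = 2.421 m; N'_5 = 159·cos18.2° = 151.0; c'Δl = 5.33; W sinα = 49.7
Slice 6: Δl = 2.2/cos25.4° = 2.435 m; N'_6 = 113·cos25.4° = 102.1; c'Δl = 5.36; W sinα = 48.5
Slice 7: Δl = 2.9/cos34.3° = 3.510 m; N'_7 = 63·cos34.3° = 52.0; c'Δl = 7.72; W sinα = 35.5
Σc'Δl = 38.4 kN/m; ΣN' = 907.4 kN/m; ΣW sinα = 165.7 kN/m
Resisting = 38.4 + 907.4·tan26.8° = 38.4 + 458.4 = 496.7 kN/m
FS = 496.7 / 165.7 = 2.997

FS = 3.00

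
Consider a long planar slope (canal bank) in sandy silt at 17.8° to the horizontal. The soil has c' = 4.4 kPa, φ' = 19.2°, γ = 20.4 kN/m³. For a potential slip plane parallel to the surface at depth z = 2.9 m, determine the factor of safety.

For an infinite slope with a slip plane parallel to the surface (no pore pressure): FS = [c' + γz cos²β tanφ'] / [γz sinβ cosβ].
γz = 20.4·2.9 = 59.16 kN/m²
Numerator = 4.4 + 59.16·cos²17.8°·tan19.2° = 4.4 + 59.16·0.9066·0.3482 = 23.076 kPa
Denominator = 59.16·sin17.8°·cos17.8° = 59.16·0.3057·0.9521 = 17.219 kPa
FS = 23.076 / 17.219 = 1.340

FS = 1.34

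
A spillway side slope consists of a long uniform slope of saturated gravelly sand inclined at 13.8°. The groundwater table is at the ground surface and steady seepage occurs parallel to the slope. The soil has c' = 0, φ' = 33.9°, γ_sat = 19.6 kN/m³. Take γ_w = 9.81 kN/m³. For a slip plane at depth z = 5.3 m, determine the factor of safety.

With seepage parallel to the slope and the water table at the surface, the effective normal stress on the slip plane uses the buoyant unit weight γ' = γ_sat − γ_w while the driving shear stress uses γ_sat:
FS = [c' + γ' z cos²β tanφ'] / [γ_sat z sinβ cosβ]
(For c' = 0 this reduces to FS = (γ'/γ_sat)·tanφ'/tanβ.)
γ' = 19.6 − 9.81 = 9.79 kN/m³
Numerator = 0.0 + 9.79·5.3·cos²13.8°·tan33.9° = 0.0 + 9.79·5.3·0.9431·0.6720 = 32.883 kPa
Denominator = 19.6·5.3·sin13.8°·cos13.8° = 19.6·5.3·0.2385·0.9711 = 24.064 kPa
FS = 32.883 / 24.064 = 1.366

FS = 1.37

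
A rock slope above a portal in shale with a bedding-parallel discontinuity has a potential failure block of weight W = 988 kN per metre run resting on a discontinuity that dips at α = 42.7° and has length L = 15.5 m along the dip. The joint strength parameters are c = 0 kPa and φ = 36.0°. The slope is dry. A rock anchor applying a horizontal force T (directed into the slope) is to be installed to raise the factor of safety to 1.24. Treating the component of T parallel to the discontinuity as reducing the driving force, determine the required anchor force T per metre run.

Resolving forces along and normal to the sliding plane, with the horizontal anchor force T adding T·sinα to the effective normal force and T·cosα acting up the plane against the driving force:
FS = [cL + (W cosα + T sinα) tanφ] / [W sinα − T cosα]
Without the anchor: N' = 726.1 kN/m, driving T_d = 670.0 kN/m, resisting R = 0·15.5 + 726.1·tan36.0° = 527.5 kN/m, FS = 0.79.
Setting FS = 1.24 and solving for T:
1.24·(670.0 − T cos42.7°) = 527.5 + T sin42.7°·tan36.0°
T·(sin42.7°·tan36.0° + 1.24·cos42.7°) = 1.24·670.0 − 527.5
T·(0.6782·0.7265 + 1.24·0.7349) = 830.8 − 527.5 = 303.3
T·1.4040 = 303.3
T = 216.0 kN/m

T = 216 kN/m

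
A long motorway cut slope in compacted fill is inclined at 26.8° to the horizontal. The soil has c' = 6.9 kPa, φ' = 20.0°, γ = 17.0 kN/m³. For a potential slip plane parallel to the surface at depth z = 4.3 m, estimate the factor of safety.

FS = 0.96

For an infinite slope with a slip plane parallel to the surface (no pore pressure): FS = [c' + γz cos²β tanφ'] / [γz sinβ cosβ].
γz = 17.0·4.3 = 73.10 kN/m²
Numerator = 6.9 + 73.10·cos²26.8°·tan20.0° = 6.9 + 73.10·0.7967·0.3640 = 28.097 kPa
Denominator = 73.10·sin26.8°·cos26.8° = 73.10·0.4509·0.8926 = 29.419 kPa
FS = 28.097 / 29.419 = 0.955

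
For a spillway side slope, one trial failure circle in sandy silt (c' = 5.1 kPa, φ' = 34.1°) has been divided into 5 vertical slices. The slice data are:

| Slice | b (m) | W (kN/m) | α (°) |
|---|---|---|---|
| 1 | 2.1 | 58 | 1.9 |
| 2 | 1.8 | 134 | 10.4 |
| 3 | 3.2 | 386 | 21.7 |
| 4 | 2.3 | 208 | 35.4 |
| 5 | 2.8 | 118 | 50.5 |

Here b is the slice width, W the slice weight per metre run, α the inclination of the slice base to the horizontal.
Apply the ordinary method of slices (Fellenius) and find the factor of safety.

Ordinary method of slices: FS = Σ[c'·Δl_i + (W_i cosα_i)·tanφ'] / Σ W_i sinα_i, with Δl_i = b_i / cosα_i.
Slice 1: Δl = 2.1/cos1.9° = 2.101 m; N'_1 = 58·cos1.9° = 58.0; c'Δl = 10.72; W sinα = 1.9
Slice 2: Δl = 1.8/cos10.4° = 1.830 m; N'_2 = 134·cos10.4° = 131.8; c'Δl = 9.33; W sinα = 24.2
Slice 3: Δl = 3.2/cos21.7° = 3.444 m; N'_3 = 386·cos21.7° = 358.6; c'Δl = 17.56; W sinα = 142.7
Slice 4: Δl = 2.3/cos35.4° = 2.822 m; N'_4 = 208·cos35.4° = 169.5; c'Δl = 14.39; W sinα = 120.5
Slice 5: Δl = 2.8/cos50.5° = 4.402 m; N'_5 = 118·cos50.5° = 75.1; c'Δl = 22.45; W sinα = 91.1
Σc'Δl = 74.5 kN/m; ΣN' = 793.0 kN/m; ΣW sinα = 380.4 kN/m
Resisting = 74.5 + 793.0·tan34.1° = 74.5 + 536.9 = 611.4 kN/m
FS = 611.4 / 380.4 = 1.607

FS = 1.61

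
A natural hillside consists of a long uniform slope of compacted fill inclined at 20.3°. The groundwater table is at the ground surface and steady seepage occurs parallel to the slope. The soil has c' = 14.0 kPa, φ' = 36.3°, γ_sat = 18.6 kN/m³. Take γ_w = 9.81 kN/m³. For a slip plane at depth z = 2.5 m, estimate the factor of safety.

FS = 1.86

With seepage parallel to the slope and the water table at the surface, the effective normal stress on the slip plane uses the buoyant unit weight γ' = γ_sat − γ_w while the driving shear stress uses γ_sat:
FS = [c' + γ' z cos²β tanφ'] / [γ_sat z sinβ cosβ]
γ' = 18.6 − 9.81 = 8.79 kN/m³
Numerator = 14.0 + 8.79·2.5·cos²20.3°·tan36.3° = 14.0 + 8.79·2.5·0.8796·0.7346 = 28.199 kPa
Denominator = 18.6·2.5·sin20.3°·cos20.3° = 18.6·2.5·0.3469·0.9379 = 15.131 kPa
FS = 28.199 / 15.131 = 1.864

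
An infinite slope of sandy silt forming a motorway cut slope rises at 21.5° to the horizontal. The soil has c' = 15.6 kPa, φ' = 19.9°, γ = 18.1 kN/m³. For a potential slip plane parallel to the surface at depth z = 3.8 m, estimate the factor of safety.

For an infinite slope with a slip plane parallel to the surface (no pore pressure): FS = [c' + γz cos²β tanφ'] / [γz sinβ cosβ].
γz = 18.1·3.8 = 68.78 kN/m²
Numerator = 15.6 + 68.78·cos²21.5°·tan19.9° = 15.6 + 68.78·0.8657·0.3620 = 37.154 kPa
Denominator = 68.78·sin21.5°·cos21.5° = 68.78·0.3665·0.9304 = 23.454 kPa
FS = 37.154 / 23.454 = 1.584

FS = 1.58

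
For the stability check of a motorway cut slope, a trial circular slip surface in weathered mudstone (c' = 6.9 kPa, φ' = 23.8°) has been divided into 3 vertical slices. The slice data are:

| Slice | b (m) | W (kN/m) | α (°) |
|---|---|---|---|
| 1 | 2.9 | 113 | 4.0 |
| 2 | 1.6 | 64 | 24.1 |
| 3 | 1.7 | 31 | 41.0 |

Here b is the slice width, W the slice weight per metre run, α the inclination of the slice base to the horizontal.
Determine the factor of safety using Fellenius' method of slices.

Ordinary method of slices: FS = Σ[c'·Δl_i + (W_i cosα_i)·tanφ'] / Σ W_i sinα_i, with Δl_i = b_i / cosα_i.
Slice 1: Δl = 2.9/cos4.0° = 2.907 m; N'_1 = 113·cos4.0° = 112.7; c'Δl = 20.06; W sinα = 7.9
Slice 2: Δl = 1.6/cos24.1° = 1.753 m; N'_2 = 64·cos24.1° = 58.4; c'Δl = 12.09; W sinα = 26.1
Slice 3: Δl = 1.7/cos41.0° = 2.253 m; N'_3 = 31·cos41.0° = 23.4; c'Δl = 15.54; W sinα = 20.3
Σc'Δl = 47.7 kN/m; ΣN' = 194.5 kN/m; ΣW sinα = 54.4 kN/m
Resisting = 47.7 + 194.5·tan23.8° = 47.7 + 85.8 = 133.5 kN/m
FS = 133.5 / 54.4 = 2.456

FS = 2.46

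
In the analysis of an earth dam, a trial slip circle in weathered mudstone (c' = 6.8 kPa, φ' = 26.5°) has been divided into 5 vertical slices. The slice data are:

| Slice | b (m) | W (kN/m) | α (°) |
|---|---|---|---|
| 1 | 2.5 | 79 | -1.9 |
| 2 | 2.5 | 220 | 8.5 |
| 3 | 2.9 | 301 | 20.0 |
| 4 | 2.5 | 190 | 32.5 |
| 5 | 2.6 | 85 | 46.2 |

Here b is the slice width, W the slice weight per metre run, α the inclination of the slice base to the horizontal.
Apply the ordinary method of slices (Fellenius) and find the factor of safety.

Ordinary method of slices: FS = Σ[c'·Δl_i + (W_i cosα_i)·tanφ'] / Σ W_i sinα_i, with Δl_i = b_i / cosα_i.
Slice 1: Δl = 2.5/cos(-1.9°) = 2.501 m; N'_1 = 79·cos(-1.9°) = 79.0; c'Δl = 17.01; W sinα = -2.6
Slice 2: Δl = 2.5/cos8.5° = 2.528 m; N'_2 = 220·cos8.5° = 217.6; c'Δl = 17.19; W sinα = 32.5
Slice 3: Δl = 2.9/cos20.0° = 3.086 m; N'_3 = 301·cos20.0° = 282.8; c'Δl = 20.99; W sinα = 102.9
Slice 4: Δl = 2.5/cos32.5° = 2.964 m; N'_4 = 190·cos32.5° = 160.2; c'Δl = 20.16; W sinα = 102.1
Slice 5: Δl = 2.6/cos46.2° = 3.756 m; N'_5 = 85·cos46.2° = 58.8; c'Δl = 25.54; W sinα = 61.3
Σc'Δl = 100.9 kN/m; ΣN' = 798.5 kN/m; ΣW sinα = 296.3 kN/m
Resisting = 100.9 + 798.5·tan26.5° = 100.9 + 398.1 = 499.0 kN/m
FS = 499.0 / 296.3 = 1.684

FS = 1.68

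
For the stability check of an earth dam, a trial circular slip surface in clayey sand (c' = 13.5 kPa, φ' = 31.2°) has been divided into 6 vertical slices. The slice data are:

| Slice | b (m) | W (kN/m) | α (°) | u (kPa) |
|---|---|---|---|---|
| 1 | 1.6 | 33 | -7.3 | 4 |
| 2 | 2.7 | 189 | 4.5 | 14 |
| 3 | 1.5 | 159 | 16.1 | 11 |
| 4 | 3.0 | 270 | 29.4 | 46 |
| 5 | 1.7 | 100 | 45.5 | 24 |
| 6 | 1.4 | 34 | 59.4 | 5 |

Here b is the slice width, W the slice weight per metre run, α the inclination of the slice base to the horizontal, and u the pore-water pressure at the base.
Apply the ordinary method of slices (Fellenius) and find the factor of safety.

FS = 1.53

Ordinary method of slices: FS = Σ[c'·Δl_i + (W_i cosα_i − u_i·Δl_i)·tanφ'] / Σ W_i sinα_i, with Δl_i = b_i / cosα_i.
Slice 1: Δl = 1.6/cos(-7.3°) = 1.613 m; N'_1 = 33·cos(-7.3°) − 4·1.613 = 26.3; c'Δl = 21.78; W sinα = -4.2
Slice 2: Δl = 2.7/cos4.5° = 2.708 m; N'_2 = 189·cos4.5° − 14·2.708 = 150.5; c'Δl = 36.56; W sinα = 14.8
Slice 3: Δl = 1.5/cos16.1° = 1.561 m; N'_3 = 159·cos16.1° − 11·1.561 = 135.6; c'Δl = 21.08; W sinα = 44.1
Slice 4: Δl = 3.0/cos29.4° = 3.443 m; N'_4 = 270·cos29.4° − 46·3.443 = 76.8; c'Δl = 46.49; W sinα = 132.5
Slice 5: Δl = 1.7/cos45.5° = 2.425 m; N'_5 = 100·cos45.5° − 24·2.425 = 11.9; c'Δl = 32.74; W sinα = 71.3
Slice 6: Δl = 1.4/cos59.4° = 2.750 m; N'_6 = 34·cos59.4° − 5·2.750 = 3.6; c'Δl = 37.13; W sinα = 29.3
Σc'Δl = 195.8 kN/m; ΣN' = 404.6 kN/m; ΣW sinα = 287.9 kN/m
Resisting = 195.8 + 404.6·tan31.2° = 195.8 + 245.1 = 440.8 kN/m
FS = 440.8 / 287.9 = 1.531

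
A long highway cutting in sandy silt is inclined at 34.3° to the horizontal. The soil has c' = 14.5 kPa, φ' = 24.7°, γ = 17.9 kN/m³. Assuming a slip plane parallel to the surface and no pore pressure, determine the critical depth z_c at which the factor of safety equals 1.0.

Setting FS = 1.00 in FS = [c' + γz cos²β tanφ'] / [γz sinβ cosβ] and solving for z:
z = c' / [γ cosβ (FS·sinβ − cosβ·tanφ')]
  = 14.5 / [17.9·cos34.3°·(1.00·sin34.3° − cos34.3°·tan24.7°)]
  = 14.5 / [17.9·0.8261·(1.00·0.5635 − 0.8261·0.4599)]
  = 14.5 / 2.7144 = 5.342 m

z_c = 5.34 m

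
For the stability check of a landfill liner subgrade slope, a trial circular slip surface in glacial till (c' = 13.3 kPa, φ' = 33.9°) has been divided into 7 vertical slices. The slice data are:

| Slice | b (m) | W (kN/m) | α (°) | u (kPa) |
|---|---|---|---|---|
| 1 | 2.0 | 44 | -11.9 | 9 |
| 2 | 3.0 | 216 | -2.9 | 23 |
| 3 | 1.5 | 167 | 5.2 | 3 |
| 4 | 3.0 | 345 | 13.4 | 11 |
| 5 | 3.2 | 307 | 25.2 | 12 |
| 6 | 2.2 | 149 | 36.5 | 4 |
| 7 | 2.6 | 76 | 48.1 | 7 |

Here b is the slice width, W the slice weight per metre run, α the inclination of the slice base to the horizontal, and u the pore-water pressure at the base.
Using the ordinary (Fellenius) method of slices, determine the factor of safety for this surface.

Ordinary method of slices: FS = Σ[c'·Δl_i + (W_i cosα_i − u_i·Δl_i)·tanφ'] / Σ W_i sinα_i, with Δl_i = b_i / cosα_i.
Slice 1: Δl = 2.0/cos(-11.9°) = 2.044 m; N'_1 = 44·cos(-11.9°) − 9·2.044 = 24.7; c'Δl = 27.18; W sinα = -9.1
Slice 2: Δl = 3.0/cos(-2.9°) = 3.004 m; N'_2 = 216·cos(-2.9°) − 23·3.004 = 146.6; c'Δl = 39.95; W sinα = -10.9
Slice 3: Δl = 1.5/cos5.2° = 1.506 m; N'_3 = 167·cos5.2° − 3·1.506 = 161.8; c'Δl = 20.03; W sinα = 15.1
Slice 4: Δl = 3.0/cos13.4° = 3.084 m; N'_4 = 345·cos13.4° − 11·3.084 = 301.7; c'Δl = 41.02; W sinα = 80.0
Slice 5: Δl = 3.2/cos25.2° = 3.537 m; N'_5 = 307·cos25.2° − 12·3.537 = 235.3; c'Δl = 47.04; W sinα = 130.7
Slice 6: Δl = 2.2/cos36.5° = 2.737 m; N'_6 = 149·cos36.5° − 4·2.737 = 108.8; c'Δl = 36.40; W sinα = 88.6
Slice 7: Δl = 2.6/cos48.1° = 3.893 m; N'_7 = 76·cos48.1° − 7·3.893 = 23.5; c'Δl = 51.78; W sinα = 56.6
Σc'Δl = 263.4 kN/m; ΣN' = 1002.4 kN/m; ΣW sinα = 351.0 kN/m
Resisting = 263.4 + 1002.4·tan33.9° = 263.4 + 673.6 = 937.0 kN/m
FS = 937.0 / 351.0 = 2.670

FS = 2.67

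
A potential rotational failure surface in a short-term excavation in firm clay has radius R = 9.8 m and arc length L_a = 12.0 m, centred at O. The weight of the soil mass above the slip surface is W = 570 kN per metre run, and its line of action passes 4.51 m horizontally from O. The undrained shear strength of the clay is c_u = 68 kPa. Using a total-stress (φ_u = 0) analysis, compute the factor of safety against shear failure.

FS = 3.11

Taking moments about the centre O, the resisting moment is provided by the undrained shear strength acting along the arc:
M_R = c_u·L_a·R = 68·12.00·9.8 = 7996.8 kN·m/m
M_D = W·d = 570·4.51 = 2570.7 kN·m/m
FS = M_R / M_D = 7996.8 / 2570.7 = 3.111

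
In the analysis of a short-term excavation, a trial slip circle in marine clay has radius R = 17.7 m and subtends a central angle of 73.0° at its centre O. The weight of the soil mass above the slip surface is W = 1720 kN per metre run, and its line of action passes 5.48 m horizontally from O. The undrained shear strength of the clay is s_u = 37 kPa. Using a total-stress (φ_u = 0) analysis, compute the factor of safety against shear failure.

FS = 1.57

Taking moments about the centre O, the resisting moment is provided by the undrained shear strength acting along the arc:
Arc length L_a = R·θ = 17.7·(73.0°·π/180) = 17.7·1.2741 = 22.55 m
M_R = s_u·L_a·R = 37·22.55·17.7 = 14768.9 kN·m/m
M_D = W·d = 1720·5.48 = 9425.6 kN·m/m
FS = M_R / M_D = 14768.9 / 9425.6 = 1.567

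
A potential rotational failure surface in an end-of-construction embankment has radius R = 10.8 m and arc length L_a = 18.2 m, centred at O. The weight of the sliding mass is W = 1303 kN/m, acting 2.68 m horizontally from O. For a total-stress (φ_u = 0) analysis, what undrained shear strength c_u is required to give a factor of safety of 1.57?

FS = c_u·L_a·R / (W·d), so c_u = FS·W·d / (L_a·R).
c_u = 1.57·1303·2.68 / (18.20·10.8) = 5482.5 / 196.56 = 27.89 kPa

c_u = 27.9 kPa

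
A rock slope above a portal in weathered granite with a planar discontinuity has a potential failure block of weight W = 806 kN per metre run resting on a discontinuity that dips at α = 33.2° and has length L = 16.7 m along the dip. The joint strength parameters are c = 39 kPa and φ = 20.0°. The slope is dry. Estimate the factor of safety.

Resolving the block weight along and normal to the plane and applying the Mohr–Coulomb strength on the joint:
N' = W cosα = 806·cos33.2° = 674.4 kN/m
Driving force T = W sinα = 806·sin33.2° = 441.3 kN/m
Resisting force R = c·L + N'·tanφ = 39·16.7 + 674.4·tan20.0° = 651.3 + 245.5 = 896.8 kN/m
FS = R / T = 896.8 / 441.3 = 2.032

FS = 2.03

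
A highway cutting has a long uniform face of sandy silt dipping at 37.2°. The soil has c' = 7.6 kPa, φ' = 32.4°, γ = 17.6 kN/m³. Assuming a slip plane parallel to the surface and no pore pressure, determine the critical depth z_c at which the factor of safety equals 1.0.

Setting FS = 1.00 in FS = [c' + γz cos²β tanφ'] / [γz sinβ cosβ] and solving for z:
z = c' / [γ cosβ (FS·sinβ − cosβ·tanφ')]
  = 7.6 / [17.6·cos37.2°·(1.00·sin37.2° − cos37.2°·tan32.4°)]
  = 7.6 / [17.6·0.7965·(1.00·0.6046 − 0.7965·0.6346)]
  = 7.6 / 1.3894 = 5.470 m

z_c = 5.47 m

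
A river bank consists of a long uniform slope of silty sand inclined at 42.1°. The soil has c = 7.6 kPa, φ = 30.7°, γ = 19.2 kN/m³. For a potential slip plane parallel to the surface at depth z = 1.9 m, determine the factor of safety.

FS = 1.08

For an infinite slope with a slip plane parallel to the surface (no pore pressure): FS = [c + γz cos²β tanφ] / [γz sinβ cosβ].
γz = 19.2·1.9 = 36.48 kN/m²
Numerator = 7.6 + 36.48·cos²42.1°·tan30.7° = 7.6 + 36.48·0.5505·0.5938 = 19.525 kPa
Denominator = 36.48·sin42.1°·cos42.1° = 36.48·0.6704·0.7420 = 18.147 kPa
FS = 19.525 / 18.147 = 1.076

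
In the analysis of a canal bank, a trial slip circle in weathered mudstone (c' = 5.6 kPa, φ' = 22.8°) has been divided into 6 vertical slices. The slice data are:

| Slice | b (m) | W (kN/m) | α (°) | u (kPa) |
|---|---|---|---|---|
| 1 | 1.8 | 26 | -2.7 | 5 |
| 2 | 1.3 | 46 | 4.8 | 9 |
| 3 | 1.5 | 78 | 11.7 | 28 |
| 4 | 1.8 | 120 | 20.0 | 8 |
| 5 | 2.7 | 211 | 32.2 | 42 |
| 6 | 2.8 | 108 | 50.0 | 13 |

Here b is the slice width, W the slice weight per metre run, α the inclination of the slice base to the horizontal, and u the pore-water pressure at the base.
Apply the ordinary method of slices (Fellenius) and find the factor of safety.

FS = 0.71

Ordinary method of slices: FS = Σ[c'·Δl_i + (W_i cosα_i − u_i·Δl_i)·tanφ'] / Σ W_i sinα_i, with Δl_i = b_i / cosα_i.
Slice 1: Δl = 1.8/cos(-2.7°) = 1.802 m; N'_1 = 26·cos(-2.7°) − 5·1.802 = 17.0; c'Δl = 10.09; W sinα = -1.2
Slice 2: Δl = 1.3/cos4.8° = 1.305 m; N'_2 = 46·cos4.8° − 9·1.305 = 34.1; c'Δl = 7.31; W sinα = 3.8
Slice 3: Δl = 1.5/cos11.7° = 1.532 m; N'_3 = 78·cos11.7° − 28·1.532 = 33.5; c'Δl = 8.58; W sinα = 15.8
Slice 4: Δl = 1.8/cos20.0° = 1.916 m; N'_4 = 120·cos20.0° − 8·1.916 = 97.4; c'Δl = 10.73; W sinα = 41.0
Slice 5: Δl = 2.7/cos32.2° = 3.191 m; N'_5 = 211·cos32.2° − 42·3.191 = 44.5; c'Δl = 17.87; W sinα = 112.4
Slice 6: Δl = 2.8/cos50.0° = 4.356 m; N'_6 = 108·cos50.0° − 13·4.356 = 12.8; c'Δl = 24.39; W sinα = 82.7
Σc'Δl = 79.0 kN/m; ΣN' = 239.3 kN/m; ΣW sinα = 254.7 kN/m
Resisting = 79.0 + 239.3·tan22.8° = 79.0 + 100.6 = 179.6 kN/m
FS = 179.6 / 254.7 = 0.705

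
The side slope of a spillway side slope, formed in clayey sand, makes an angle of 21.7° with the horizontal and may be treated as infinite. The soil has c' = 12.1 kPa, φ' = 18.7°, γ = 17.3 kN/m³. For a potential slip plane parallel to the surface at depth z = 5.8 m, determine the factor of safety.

FS = 1.20

For an infinite slope with a slip plane parallel to the surface (no pore pressure): FS = [c' + γz cos²β tanφ'] / [γz sinβ cosβ].
γz = 17.3·5.8 = 100.34 kN/m²
Numerator = 12.1 + 100.34·cos²21.7°·tan18.7° = 12.1 + 100.34·0.8633·0.3385 = 41.420 kPa
Denominator = 100.34·sin21.7°·cos21.7° = 100.34·0.3697·0.9291 = 34.471 kPa
FS = 41.420 / 34.471 = 1.202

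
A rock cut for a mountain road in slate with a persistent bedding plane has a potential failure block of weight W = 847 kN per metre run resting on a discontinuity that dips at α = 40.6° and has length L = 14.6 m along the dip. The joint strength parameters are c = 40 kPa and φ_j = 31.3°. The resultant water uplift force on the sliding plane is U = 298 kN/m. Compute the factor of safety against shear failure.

Resolving the block weight along and normal to the plane and applying the Mohr–Coulomb strength on the joint:
N' = W cosα − U = 847·cos40.6° − 298 = 345.1 kN/m
Driving force T = W sinα = 847·sin40.6° = 551.2 kN/m
Resisting force R = c·L + N'·tanφ_j = 40·14.6 + 345.1·tan31.3° = 584.0 + 209.8 = 793.8 kN/m
FS = R / T = 793.8 / 551.2 = 1.440

FS = 1.44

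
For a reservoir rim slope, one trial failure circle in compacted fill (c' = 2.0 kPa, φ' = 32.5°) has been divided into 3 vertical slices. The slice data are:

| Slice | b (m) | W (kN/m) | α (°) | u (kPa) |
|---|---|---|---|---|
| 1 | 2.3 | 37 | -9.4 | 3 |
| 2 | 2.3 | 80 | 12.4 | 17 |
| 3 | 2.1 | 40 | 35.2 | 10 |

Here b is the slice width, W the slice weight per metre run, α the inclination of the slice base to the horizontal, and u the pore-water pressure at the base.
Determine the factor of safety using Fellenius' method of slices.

FS = 1.81

Ordinary method of slices: FS = Σ[c'·Δl_i + (W_i cosα_i − u_i·Δl_i)·tanφ'] / Σ W_i sinα_i, with Δl_i = b_i / cosα_i.
Slice 1: Δl = 2.3/cos(-9.4°) = 2.331 m; N'_1 = 37·cos(-9.4°) − 3·2.331 = 29.5; c'Δl = 4.66; W sinα = -6.0
Slice 2: Δl = 2.3/cos12.4° = 2.355 m; N'_2 = 80·cos12.4° − 17·2.355 = 38.1; c'Δl = 4.71; W sinα = 17.2
Slice 3: Δl = 2.1/cos35.2° = 2.570 m; N'_3 = 40·cos35.2° − 10·2.570 = 7.0; c'Δl = 5.14; W sinα = 23.1
Σc'Δl = 14.5 kN/m; ΣN' = 74.6 kN/m; ΣW sinα = 34.2 kN/m
Resisting = 14.5 + 74.6·tan32.5° = 14.5 + 47.5 = 62.0 kN/m
FS = 62.0 / 34.2 = 1.814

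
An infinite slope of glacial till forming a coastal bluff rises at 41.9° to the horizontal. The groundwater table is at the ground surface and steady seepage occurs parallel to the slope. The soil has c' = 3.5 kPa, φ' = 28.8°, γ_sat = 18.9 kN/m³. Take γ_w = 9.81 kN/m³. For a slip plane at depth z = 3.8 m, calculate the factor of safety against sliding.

FS = 0.39

With seepage parallel to the slope and the water table at the surface, the effective normal stress on the slip plane uses the buoyant unit weight γ' = γ_sat − γ_w while the driving shear stress uses γ_sat:
FS = [c' + γ' z cos²β tanφ'] / [γ_sat z sinβ cosβ]
γ' = 18.9 − 9.81 = 9.09 kN/m³
Numerator = 3.5 + 9.09·3.8·cos²41.9°·tan28.8° = 3.5 + 9.09·3.8·0.5540·0.5498 = 14.020 kPa
Denominator = 18.9·3.8·sin41.9°·cos41.9° = 18.9·3.8·0.6678·0.7443 = 35.700 kPa
FS = 14.020 / 35.700 = 0.393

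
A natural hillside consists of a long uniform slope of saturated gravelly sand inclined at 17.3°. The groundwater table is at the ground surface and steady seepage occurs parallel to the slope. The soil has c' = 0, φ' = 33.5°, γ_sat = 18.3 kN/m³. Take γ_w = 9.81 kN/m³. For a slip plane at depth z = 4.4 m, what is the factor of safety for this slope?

FS = 0.99

With seepage parallel to the slope and the water table at the surface, the effective normal stress on the slip plane uses the buoyant unit weight γ' = γ_sat − γ_w while the driving shear stress uses γ_sat:
FS = [c' + γ' z cos²β tanφ'] / [γ_sat z sinβ cosβ]
(For c' = 0 this reduces to FS = (γ'/γ_sat)·tanφ'/tanβ.)
γ' = 18.3 − 9.81 = 8.49 kN/m³
Numerator = 0.0 + 8.49·4.4·cos²17.3°·tan33.5° = 0.0 + 8.49·4.4·0.9116·0.6619 = 22.539 kPa
Denominator = 18.3·4.4·sin17.3°·cos17.3° = 18.3·4.4·0.2974·0.9548 = 22.861 kPa
FS = 22.539 / 22.861 = 0.986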